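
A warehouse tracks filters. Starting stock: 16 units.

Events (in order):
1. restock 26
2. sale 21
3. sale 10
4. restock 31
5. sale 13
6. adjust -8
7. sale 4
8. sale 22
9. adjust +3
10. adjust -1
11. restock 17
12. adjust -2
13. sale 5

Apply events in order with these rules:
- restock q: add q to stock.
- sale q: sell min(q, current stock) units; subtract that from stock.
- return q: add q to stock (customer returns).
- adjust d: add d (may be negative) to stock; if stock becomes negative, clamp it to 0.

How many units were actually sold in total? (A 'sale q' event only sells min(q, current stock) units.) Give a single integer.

Processing events:
Start: stock = 16
  Event 1 (restock 26): 16 + 26 = 42
  Event 2 (sale 21): sell min(21,42)=21. stock: 42 - 21 = 21. total_sold = 21
  Event 3 (sale 10): sell min(10,21)=10. stock: 21 - 10 = 11. total_sold = 31
  Event 4 (restock 31): 11 + 31 = 42
  Event 5 (sale 13): sell min(13,42)=13. stock: 42 - 13 = 29. total_sold = 44
  Event 6 (adjust -8): 29 + -8 = 21
  Event 7 (sale 4): sell min(4,21)=4. stock: 21 - 4 = 17. total_sold = 48
  Event 8 (sale 22): sell min(22,17)=17. stock: 17 - 17 = 0. total_sold = 65
  Event 9 (adjust +3): 0 + 3 = 3
  Event 10 (adjust -1): 3 + -1 = 2
  Event 11 (restock 17): 2 + 17 = 19
  Event 12 (adjust -2): 19 + -2 = 17
  Event 13 (sale 5): sell min(5,17)=5. stock: 17 - 5 = 12. total_sold = 70
Final: stock = 12, total_sold = 70

Answer: 70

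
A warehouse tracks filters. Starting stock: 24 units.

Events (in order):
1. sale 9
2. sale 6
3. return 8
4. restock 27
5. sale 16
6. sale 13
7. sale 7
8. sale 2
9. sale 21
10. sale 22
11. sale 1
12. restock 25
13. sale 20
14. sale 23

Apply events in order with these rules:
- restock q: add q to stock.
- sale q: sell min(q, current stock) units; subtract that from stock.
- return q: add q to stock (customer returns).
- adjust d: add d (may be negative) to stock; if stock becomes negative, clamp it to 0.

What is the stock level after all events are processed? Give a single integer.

Answer: 0

Derivation:
Processing events:
Start: stock = 24
  Event 1 (sale 9): sell min(9,24)=9. stock: 24 - 9 = 15. total_sold = 9
  Event 2 (sale 6): sell min(6,15)=6. stock: 15 - 6 = 9. total_sold = 15
  Event 3 (return 8): 9 + 8 = 17
  Event 4 (restock 27): 17 + 27 = 44
  Event 5 (sale 16): sell min(16,44)=16. stock: 44 - 16 = 28. total_sold = 31
  Event 6 (sale 13): sell min(13,28)=13. stock: 28 - 13 = 15. total_sold = 44
  Event 7 (sale 7): sell min(7,15)=7. stock: 15 - 7 = 8. total_sold = 51
  Event 8 (sale 2): sell min(2,8)=2. stock: 8 - 2 = 6. total_sold = 53
  Event 9 (sale 21): sell min(21,6)=6. stock: 6 - 6 = 0. total_sold = 59
  Event 10 (sale 22): sell min(22,0)=0. stock: 0 - 0 = 0. total_sold = 59
  Event 11 (sale 1): sell min(1,0)=0. stock: 0 - 0 = 0. total_sold = 59
  Event 12 (restock 25): 0 + 25 = 25
  Event 13 (sale 20): sell min(20,25)=20. stock: 25 - 20 = 5. total_sold = 79
  Event 14 (sale 23): sell min(23,5)=5. stock: 5 - 5 = 0. total_sold = 84
Final: stock = 0, total_sold = 84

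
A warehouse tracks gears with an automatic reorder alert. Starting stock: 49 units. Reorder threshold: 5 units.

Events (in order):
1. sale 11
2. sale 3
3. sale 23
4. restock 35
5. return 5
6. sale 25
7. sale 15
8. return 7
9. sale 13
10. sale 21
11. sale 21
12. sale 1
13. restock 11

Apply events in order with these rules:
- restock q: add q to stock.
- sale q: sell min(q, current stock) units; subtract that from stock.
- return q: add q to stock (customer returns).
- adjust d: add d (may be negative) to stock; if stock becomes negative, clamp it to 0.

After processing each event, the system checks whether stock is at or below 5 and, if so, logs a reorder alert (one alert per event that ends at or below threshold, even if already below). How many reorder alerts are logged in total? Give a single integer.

Answer: 3

Derivation:
Processing events:
Start: stock = 49
  Event 1 (sale 11): sell min(11,49)=11. stock: 49 - 11 = 38. total_sold = 11
  Event 2 (sale 3): sell min(3,38)=3. stock: 38 - 3 = 35. total_sold = 14
  Event 3 (sale 23): sell min(23,35)=23. stock: 35 - 23 = 12. total_sold = 37
  Event 4 (restock 35): 12 + 35 = 47
  Event 5 (return 5): 47 + 5 = 52
  Event 6 (sale 25): sell min(25,52)=25. stock: 52 - 25 = 27. total_sold = 62
  Event 7 (sale 15): sell min(15,27)=15. stock: 27 - 15 = 12. total_sold = 77
  Event 8 (return 7): 12 + 7 = 19
  Event 9 (sale 13): sell min(13,19)=13. stock: 19 - 13 = 6. total_sold = 90
  Event 10 (sale 21): sell min(21,6)=6. stock: 6 - 6 = 0. total_sold = 96
  Event 11 (sale 21): sell min(21,0)=0. stock: 0 - 0 = 0. total_sold = 96
  Event 12 (sale 1): sell min(1,0)=0. stock: 0 - 0 = 0. total_sold = 96
  Event 13 (restock 11): 0 + 11 = 11
Final: stock = 11, total_sold = 96

Checking against threshold 5:
  After event 1: stock=38 > 5
  After event 2: stock=35 > 5
  After event 3: stock=12 > 5
  After event 4: stock=47 > 5
  After event 5: stock=52 > 5
  After event 6: stock=27 > 5
  After event 7: stock=12 > 5
  After event 8: stock=19 > 5
  After event 9: stock=6 > 5
  After event 10: stock=0 <= 5 -> ALERT
  After event 11: stock=0 <= 5 -> ALERT
  After event 12: stock=0 <= 5 -> ALERT
  After event 13: stock=11 > 5
Alert events: [10, 11, 12]. Count = 3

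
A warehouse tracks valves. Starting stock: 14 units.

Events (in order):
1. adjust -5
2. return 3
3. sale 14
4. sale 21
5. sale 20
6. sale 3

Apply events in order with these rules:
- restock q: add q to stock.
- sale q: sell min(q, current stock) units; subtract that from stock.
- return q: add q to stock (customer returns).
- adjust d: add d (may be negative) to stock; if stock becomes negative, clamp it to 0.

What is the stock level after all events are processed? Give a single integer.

Processing events:
Start: stock = 14
  Event 1 (adjust -5): 14 + -5 = 9
  Event 2 (return 3): 9 + 3 = 12
  Event 3 (sale 14): sell min(14,12)=12. stock: 12 - 12 = 0. total_sold = 12
  Event 4 (sale 21): sell min(21,0)=0. stock: 0 - 0 = 0. total_sold = 12
  Event 5 (sale 20): sell min(20,0)=0. stock: 0 - 0 = 0. total_sold = 12
  Event 6 (sale 3): sell min(3,0)=0. stock: 0 - 0 = 0. total_sold = 12
Final: stock = 0, total_sold = 12

Answer: 0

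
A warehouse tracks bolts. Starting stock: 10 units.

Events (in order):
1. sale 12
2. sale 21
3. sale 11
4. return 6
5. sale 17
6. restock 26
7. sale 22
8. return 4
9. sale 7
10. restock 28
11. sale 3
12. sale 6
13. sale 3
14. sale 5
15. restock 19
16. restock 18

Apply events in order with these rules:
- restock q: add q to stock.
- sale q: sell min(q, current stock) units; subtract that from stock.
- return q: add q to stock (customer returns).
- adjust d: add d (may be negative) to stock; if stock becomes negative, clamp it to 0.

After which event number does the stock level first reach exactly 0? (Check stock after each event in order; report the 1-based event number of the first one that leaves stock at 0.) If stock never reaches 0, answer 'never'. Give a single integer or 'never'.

Processing events:
Start: stock = 10
  Event 1 (sale 12): sell min(12,10)=10. stock: 10 - 10 = 0. total_sold = 10
  Event 2 (sale 21): sell min(21,0)=0. stock: 0 - 0 = 0. total_sold = 10
  Event 3 (sale 11): sell min(11,0)=0. stock: 0 - 0 = 0. total_sold = 10
  Event 4 (return 6): 0 + 6 = 6
  Event 5 (sale 17): sell min(17,6)=6. stock: 6 - 6 = 0. total_sold = 16
  Event 6 (restock 26): 0 + 26 = 26
  Event 7 (sale 22): sell min(22,26)=22. stock: 26 - 22 = 4. total_sold = 38
  Event 8 (return 4): 4 + 4 = 8
  Event 9 (sale 7): sell min(7,8)=7. stock: 8 - 7 = 1. total_sold = 45
  Event 10 (restock 28): 1 + 28 = 29
  Event 11 (sale 3): sell min(3,29)=3. stock: 29 - 3 = 26. total_sold = 48
  Event 12 (sale 6): sell min(6,26)=6. stock: 26 - 6 = 20. total_sold = 54
  Event 13 (sale 3): sell min(3,20)=3. stock: 20 - 3 = 17. total_sold = 57
  Event 14 (sale 5): sell min(5,17)=5. stock: 17 - 5 = 12. total_sold = 62
  Event 15 (restock 19): 12 + 19 = 31
  Event 16 (restock 18): 31 + 18 = 49
Final: stock = 49, total_sold = 62

First zero at event 1.

Answer: 1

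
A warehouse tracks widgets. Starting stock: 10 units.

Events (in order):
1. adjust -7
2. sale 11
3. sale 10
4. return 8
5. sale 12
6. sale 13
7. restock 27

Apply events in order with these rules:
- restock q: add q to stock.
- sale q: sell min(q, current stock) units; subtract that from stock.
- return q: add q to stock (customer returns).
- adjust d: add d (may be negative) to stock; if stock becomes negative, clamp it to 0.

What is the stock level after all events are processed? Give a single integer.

Answer: 27

Derivation:
Processing events:
Start: stock = 10
  Event 1 (adjust -7): 10 + -7 = 3
  Event 2 (sale 11): sell min(11,3)=3. stock: 3 - 3 = 0. total_sold = 3
  Event 3 (sale 10): sell min(10,0)=0. stock: 0 - 0 = 0. total_sold = 3
  Event 4 (return 8): 0 + 8 = 8
  Event 5 (sale 12): sell min(12,8)=8. stock: 8 - 8 = 0. total_sold = 11
  Event 6 (sale 13): sell min(13,0)=0. stock: 0 - 0 = 0. total_sold = 11
  Event 7 (restock 27): 0 + 27 = 27
Final: stock = 27, total_sold = 11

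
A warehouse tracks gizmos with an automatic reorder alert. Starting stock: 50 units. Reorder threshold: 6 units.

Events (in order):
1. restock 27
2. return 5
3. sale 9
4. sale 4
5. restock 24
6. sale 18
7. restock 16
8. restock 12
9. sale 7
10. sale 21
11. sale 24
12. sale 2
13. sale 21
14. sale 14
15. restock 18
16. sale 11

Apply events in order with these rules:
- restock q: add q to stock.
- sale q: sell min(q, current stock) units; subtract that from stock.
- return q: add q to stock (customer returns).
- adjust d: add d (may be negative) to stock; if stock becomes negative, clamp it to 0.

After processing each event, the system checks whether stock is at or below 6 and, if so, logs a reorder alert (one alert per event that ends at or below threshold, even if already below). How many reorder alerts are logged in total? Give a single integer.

Answer: 0

Derivation:
Processing events:
Start: stock = 50
  Event 1 (restock 27): 50 + 27 = 77
  Event 2 (return 5): 77 + 5 = 82
  Event 3 (sale 9): sell min(9,82)=9. stock: 82 - 9 = 73. total_sold = 9
  Event 4 (sale 4): sell min(4,73)=4. stock: 73 - 4 = 69. total_sold = 13
  Event 5 (restock 24): 69 + 24 = 93
  Event 6 (sale 18): sell min(18,93)=18. stock: 93 - 18 = 75. total_sold = 31
  Event 7 (restock 16): 75 + 16 = 91
  Event 8 (restock 12): 91 + 12 = 103
  Event 9 (sale 7): sell min(7,103)=7. stock: 103 - 7 = 96. total_sold = 38
  Event 10 (sale 21): sell min(21,96)=21. stock: 96 - 21 = 75. total_sold = 59
  Event 11 (sale 24): sell min(24,75)=24. stock: 75 - 24 = 51. total_sold = 83
  Event 12 (sale 2): sell min(2,51)=2. stock: 51 - 2 = 49. total_sold = 85
  Event 13 (sale 21): sell min(21,49)=21. stock: 49 - 21 = 28. total_sold = 106
  Event 14 (sale 14): sell min(14,28)=14. stock: 28 - 14 = 14. total_sold = 120
  Event 15 (restock 18): 14 + 18 = 32
  Event 16 (sale 11): sell min(11,32)=11. stock: 32 - 11 = 21. total_sold = 131
Final: stock = 21, total_sold = 131

Checking against threshold 6:
  After event 1: stock=77 > 6
  After event 2: stock=82 > 6
  After event 3: stock=73 > 6
  After event 4: stock=69 > 6
  After event 5: stock=93 > 6
  After event 6: stock=75 > 6
  After event 7: stock=91 > 6
  After event 8: stock=103 > 6
  After event 9: stock=96 > 6
  After event 10: stock=75 > 6
  After event 11: stock=51 > 6
  After event 12: stock=49 > 6
  After event 13: stock=28 > 6
  After event 14: stock=14 > 6
  After event 15: stock=32 > 6
  After event 16: stock=21 > 6
Alert events: []. Count = 0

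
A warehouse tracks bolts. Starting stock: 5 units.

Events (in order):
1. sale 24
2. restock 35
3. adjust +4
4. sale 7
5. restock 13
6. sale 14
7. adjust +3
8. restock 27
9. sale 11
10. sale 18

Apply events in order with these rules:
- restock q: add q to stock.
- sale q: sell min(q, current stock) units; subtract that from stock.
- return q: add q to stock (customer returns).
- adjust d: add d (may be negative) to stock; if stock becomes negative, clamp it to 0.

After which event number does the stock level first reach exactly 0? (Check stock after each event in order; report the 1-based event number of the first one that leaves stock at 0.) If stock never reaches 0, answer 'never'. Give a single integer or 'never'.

Processing events:
Start: stock = 5
  Event 1 (sale 24): sell min(24,5)=5. stock: 5 - 5 = 0. total_sold = 5
  Event 2 (restock 35): 0 + 35 = 35
  Event 3 (adjust +4): 35 + 4 = 39
  Event 4 (sale 7): sell min(7,39)=7. stock: 39 - 7 = 32. total_sold = 12
  Event 5 (restock 13): 32 + 13 = 45
  Event 6 (sale 14): sell min(14,45)=14. stock: 45 - 14 = 31. total_sold = 26
  Event 7 (adjust +3): 31 + 3 = 34
  Event 8 (restock 27): 34 + 27 = 61
  Event 9 (sale 11): sell min(11,61)=11. stock: 61 - 11 = 50. total_sold = 37
  Event 10 (sale 18): sell min(18,50)=18. stock: 50 - 18 = 32. total_sold = 55
Final: stock = 32, total_sold = 55

First zero at event 1.

Answer: 1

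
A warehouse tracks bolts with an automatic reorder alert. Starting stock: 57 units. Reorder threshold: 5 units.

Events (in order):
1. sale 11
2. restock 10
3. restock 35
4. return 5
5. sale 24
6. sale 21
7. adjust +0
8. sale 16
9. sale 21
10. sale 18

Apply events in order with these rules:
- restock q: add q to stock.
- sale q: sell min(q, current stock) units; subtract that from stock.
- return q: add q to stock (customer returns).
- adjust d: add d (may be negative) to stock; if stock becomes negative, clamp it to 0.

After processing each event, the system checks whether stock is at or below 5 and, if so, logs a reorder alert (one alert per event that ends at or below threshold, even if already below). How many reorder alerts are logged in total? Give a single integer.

Answer: 1

Derivation:
Processing events:
Start: stock = 57
  Event 1 (sale 11): sell min(11,57)=11. stock: 57 - 11 = 46. total_sold = 11
  Event 2 (restock 10): 46 + 10 = 56
  Event 3 (restock 35): 56 + 35 = 91
  Event 4 (return 5): 91 + 5 = 96
  Event 5 (sale 24): sell min(24,96)=24. stock: 96 - 24 = 72. total_sold = 35
  Event 6 (sale 21): sell min(21,72)=21. stock: 72 - 21 = 51. total_sold = 56
  Event 7 (adjust +0): 51 + 0 = 51
  Event 8 (sale 16): sell min(16,51)=16. stock: 51 - 16 = 35. total_sold = 72
  Event 9 (sale 21): sell min(21,35)=21. stock: 35 - 21 = 14. total_sold = 93
  Event 10 (sale 18): sell min(18,14)=14. stock: 14 - 14 = 0. total_sold = 107
Final: stock = 0, total_sold = 107

Checking against threshold 5:
  After event 1: stock=46 > 5
  After event 2: stock=56 > 5
  After event 3: stock=91 > 5
  After event 4: stock=96 > 5
  After event 5: stock=72 > 5
  After event 6: stock=51 > 5
  After event 7: stock=51 > 5
  After event 8: stock=35 > 5
  After event 9: stock=14 > 5
  After event 10: stock=0 <= 5 -> ALERT
Alert events: [10]. Count = 1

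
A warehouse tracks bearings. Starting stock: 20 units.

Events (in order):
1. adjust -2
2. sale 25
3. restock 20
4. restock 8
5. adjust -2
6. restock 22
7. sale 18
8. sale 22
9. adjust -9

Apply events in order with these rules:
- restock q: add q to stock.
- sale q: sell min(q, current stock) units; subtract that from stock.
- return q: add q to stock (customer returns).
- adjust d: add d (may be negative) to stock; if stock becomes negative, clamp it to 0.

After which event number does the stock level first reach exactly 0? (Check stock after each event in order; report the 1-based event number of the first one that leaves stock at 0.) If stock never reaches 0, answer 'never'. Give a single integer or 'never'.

Processing events:
Start: stock = 20
  Event 1 (adjust -2): 20 + -2 = 18
  Event 2 (sale 25): sell min(25,18)=18. stock: 18 - 18 = 0. total_sold = 18
  Event 3 (restock 20): 0 + 20 = 20
  Event 4 (restock 8): 20 + 8 = 28
  Event 5 (adjust -2): 28 + -2 = 26
  Event 6 (restock 22): 26 + 22 = 48
  Event 7 (sale 18): sell min(18,48)=18. stock: 48 - 18 = 30. total_sold = 36
  Event 8 (sale 22): sell min(22,30)=22. stock: 30 - 22 = 8. total_sold = 58
  Event 9 (adjust -9): 8 + -9 = 0 (clamped to 0)
Final: stock = 0, total_sold = 58

First zero at event 2.

Answer: 2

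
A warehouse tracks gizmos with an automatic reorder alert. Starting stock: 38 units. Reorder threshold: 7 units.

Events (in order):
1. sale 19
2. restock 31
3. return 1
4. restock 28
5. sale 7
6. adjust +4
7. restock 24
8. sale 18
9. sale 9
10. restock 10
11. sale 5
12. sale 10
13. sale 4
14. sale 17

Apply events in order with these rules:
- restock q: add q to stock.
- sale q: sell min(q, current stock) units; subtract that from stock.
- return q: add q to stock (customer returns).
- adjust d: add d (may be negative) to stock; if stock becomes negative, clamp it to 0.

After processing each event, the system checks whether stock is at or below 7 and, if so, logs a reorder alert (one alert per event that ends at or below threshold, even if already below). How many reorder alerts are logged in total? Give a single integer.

Answer: 0

Derivation:
Processing events:
Start: stock = 38
  Event 1 (sale 19): sell min(19,38)=19. stock: 38 - 19 = 19. total_sold = 19
  Event 2 (restock 31): 19 + 31 = 50
  Event 3 (return 1): 50 + 1 = 51
  Event 4 (restock 28): 51 + 28 = 79
  Event 5 (sale 7): sell min(7,79)=7. stock: 79 - 7 = 72. total_sold = 26
  Event 6 (adjust +4): 72 + 4 = 76
  Event 7 (restock 24): 76 + 24 = 100
  Event 8 (sale 18): sell min(18,100)=18. stock: 100 - 18 = 82. total_sold = 44
  Event 9 (sale 9): sell min(9,82)=9. stock: 82 - 9 = 73. total_sold = 53
  Event 10 (restock 10): 73 + 10 = 83
  Event 11 (sale 5): sell min(5,83)=5. stock: 83 - 5 = 78. total_sold = 58
  Event 12 (sale 10): sell min(10,78)=10. stock: 78 - 10 = 68. total_sold = 68
  Event 13 (sale 4): sell min(4,68)=4. stock: 68 - 4 = 64. total_sold = 72
  Event 14 (sale 17): sell min(17,64)=17. stock: 64 - 17 = 47. total_sold = 89
Final: stock = 47, total_sold = 89

Checking against threshold 7:
  After event 1: stock=19 > 7
  After event 2: stock=50 > 7
  After event 3: stock=51 > 7
  After event 4: stock=79 > 7
  After event 5: stock=72 > 7
  After event 6: stock=76 > 7
  After event 7: stock=100 > 7
  After event 8: stock=82 > 7
  After event 9: stock=73 > 7
  After event 10: stock=83 > 7
  After event 11: stock=78 > 7
  After event 12: stock=68 > 7
  After event 13: stock=64 > 7
  After event 14: stock=47 > 7
Alert events: []. Count = 0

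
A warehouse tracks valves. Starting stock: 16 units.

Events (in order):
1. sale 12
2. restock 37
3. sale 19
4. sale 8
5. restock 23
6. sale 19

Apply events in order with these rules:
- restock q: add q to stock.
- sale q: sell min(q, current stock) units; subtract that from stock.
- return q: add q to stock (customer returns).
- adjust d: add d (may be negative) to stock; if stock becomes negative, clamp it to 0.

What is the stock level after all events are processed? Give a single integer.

Answer: 18

Derivation:
Processing events:
Start: stock = 16
  Event 1 (sale 12): sell min(12,16)=12. stock: 16 - 12 = 4. total_sold = 12
  Event 2 (restock 37): 4 + 37 = 41
  Event 3 (sale 19): sell min(19,41)=19. stock: 41 - 19 = 22. total_sold = 31
  Event 4 (sale 8): sell min(8,22)=8. stock: 22 - 8 = 14. total_sold = 39
  Event 5 (restock 23): 14 + 23 = 37
  Event 6 (sale 19): sell min(19,37)=19. stock: 37 - 19 = 18. total_sold = 58
Final: stock = 18, total_sold = 58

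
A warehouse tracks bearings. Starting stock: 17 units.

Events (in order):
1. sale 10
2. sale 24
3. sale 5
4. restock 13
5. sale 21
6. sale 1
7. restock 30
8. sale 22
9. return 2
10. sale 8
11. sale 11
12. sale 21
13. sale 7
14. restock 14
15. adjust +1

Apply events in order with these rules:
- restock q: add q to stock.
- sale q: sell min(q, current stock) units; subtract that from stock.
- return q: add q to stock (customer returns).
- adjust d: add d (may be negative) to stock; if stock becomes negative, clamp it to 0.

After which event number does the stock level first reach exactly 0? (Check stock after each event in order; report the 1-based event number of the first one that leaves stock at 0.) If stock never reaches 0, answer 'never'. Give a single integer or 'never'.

Answer: 2

Derivation:
Processing events:
Start: stock = 17
  Event 1 (sale 10): sell min(10,17)=10. stock: 17 - 10 = 7. total_sold = 10
  Event 2 (sale 24): sell min(24,7)=7. stock: 7 - 7 = 0. total_sold = 17
  Event 3 (sale 5): sell min(5,0)=0. stock: 0 - 0 = 0. total_sold = 17
  Event 4 (restock 13): 0 + 13 = 13
  Event 5 (sale 21): sell min(21,13)=13. stock: 13 - 13 = 0. total_sold = 30
  Event 6 (sale 1): sell min(1,0)=0. stock: 0 - 0 = 0. total_sold = 30
  Event 7 (restock 30): 0 + 30 = 30
  Event 8 (sale 22): sell min(22,30)=22. stock: 30 - 22 = 8. total_sold = 52
  Event 9 (return 2): 8 + 2 = 10
  Event 10 (sale 8): sell min(8,10)=8. stock: 10 - 8 = 2. total_sold = 60
  Event 11 (sale 11): sell min(11,2)=2. stock: 2 - 2 = 0. total_sold = 62
  Event 12 (sale 21): sell min(21,0)=0. stock: 0 - 0 = 0. total_sold = 62
  Event 13 (sale 7): sell min(7,0)=0. stock: 0 - 0 = 0. total_sold = 62
  Event 14 (restock 14): 0 + 14 = 14
  Event 15 (adjust +1): 14 + 1 = 15
Final: stock = 15, total_sold = 62

First zero at event 2.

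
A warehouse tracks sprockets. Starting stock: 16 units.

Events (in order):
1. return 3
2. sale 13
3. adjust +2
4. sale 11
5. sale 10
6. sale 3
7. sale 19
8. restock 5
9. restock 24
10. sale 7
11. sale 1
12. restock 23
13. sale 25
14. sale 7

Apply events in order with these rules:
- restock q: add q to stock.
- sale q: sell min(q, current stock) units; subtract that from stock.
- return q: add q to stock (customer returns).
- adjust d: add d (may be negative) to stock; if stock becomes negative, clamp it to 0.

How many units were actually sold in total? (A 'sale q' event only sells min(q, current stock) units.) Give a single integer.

Answer: 61

Derivation:
Processing events:
Start: stock = 16
  Event 1 (return 3): 16 + 3 = 19
  Event 2 (sale 13): sell min(13,19)=13. stock: 19 - 13 = 6. total_sold = 13
  Event 3 (adjust +2): 6 + 2 = 8
  Event 4 (sale 11): sell min(11,8)=8. stock: 8 - 8 = 0. total_sold = 21
  Event 5 (sale 10): sell min(10,0)=0. stock: 0 - 0 = 0. total_sold = 21
  Event 6 (sale 3): sell min(3,0)=0. stock: 0 - 0 = 0. total_sold = 21
  Event 7 (sale 19): sell min(19,0)=0. stock: 0 - 0 = 0. total_sold = 21
  Event 8 (restock 5): 0 + 5 = 5
  Event 9 (restock 24): 5 + 24 = 29
  Event 10 (sale 7): sell min(7,29)=7. stock: 29 - 7 = 22. total_sold = 28
  Event 11 (sale 1): sell min(1,22)=1. stock: 22 - 1 = 21. total_sold = 29
  Event 12 (restock 23): 21 + 23 = 44
  Event 13 (sale 25): sell min(25,44)=25. stock: 44 - 25 = 19. total_sold = 54
  Event 14 (sale 7): sell min(7,19)=7. stock: 19 - 7 = 12. total_sold = 61
Final: stock = 12, total_sold = 61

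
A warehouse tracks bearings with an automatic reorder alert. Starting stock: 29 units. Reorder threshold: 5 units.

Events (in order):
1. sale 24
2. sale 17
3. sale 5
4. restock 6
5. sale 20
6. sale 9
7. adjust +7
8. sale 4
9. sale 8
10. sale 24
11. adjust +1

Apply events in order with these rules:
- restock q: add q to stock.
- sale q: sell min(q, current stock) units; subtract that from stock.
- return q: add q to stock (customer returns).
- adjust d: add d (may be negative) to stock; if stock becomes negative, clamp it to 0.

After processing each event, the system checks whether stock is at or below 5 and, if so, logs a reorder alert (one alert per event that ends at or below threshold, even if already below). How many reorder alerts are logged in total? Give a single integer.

Processing events:
Start: stock = 29
  Event 1 (sale 24): sell min(24,29)=24. stock: 29 - 24 = 5. total_sold = 24
  Event 2 (sale 17): sell min(17,5)=5. stock: 5 - 5 = 0. total_sold = 29
  Event 3 (sale 5): sell min(5,0)=0. stock: 0 - 0 = 0. total_sold = 29
  Event 4 (restock 6): 0 + 6 = 6
  Event 5 (sale 20): sell min(20,6)=6. stock: 6 - 6 = 0. total_sold = 35
  Event 6 (sale 9): sell min(9,0)=0. stock: 0 - 0 = 0. total_sold = 35
  Event 7 (adjust +7): 0 + 7 = 7
  Event 8 (sale 4): sell min(4,7)=4. stock: 7 - 4 = 3. total_sold = 39
  Event 9 (sale 8): sell min(8,3)=3. stock: 3 - 3 = 0. total_sold = 42
  Event 10 (sale 24): sell min(24,0)=0. stock: 0 - 0 = 0. total_sold = 42
  Event 11 (adjust +1): 0 + 1 = 1
Final: stock = 1, total_sold = 42

Checking against threshold 5:
  After event 1: stock=5 <= 5 -> ALERT
  After event 2: stock=0 <= 5 -> ALERT
  After event 3: stock=0 <= 5 -> ALERT
  After event 4: stock=6 > 5
  After event 5: stock=0 <= 5 -> ALERT
  After event 6: stock=0 <= 5 -> ALERT
  After event 7: stock=7 > 5
  After event 8: stock=3 <= 5 -> ALERT
  After event 9: stock=0 <= 5 -> ALERT
  After event 10: stock=0 <= 5 -> ALERT
  After event 11: stock=1 <= 5 -> ALERT
Alert events: [1, 2, 3, 5, 6, 8, 9, 10, 11]. Count = 9

Answer: 9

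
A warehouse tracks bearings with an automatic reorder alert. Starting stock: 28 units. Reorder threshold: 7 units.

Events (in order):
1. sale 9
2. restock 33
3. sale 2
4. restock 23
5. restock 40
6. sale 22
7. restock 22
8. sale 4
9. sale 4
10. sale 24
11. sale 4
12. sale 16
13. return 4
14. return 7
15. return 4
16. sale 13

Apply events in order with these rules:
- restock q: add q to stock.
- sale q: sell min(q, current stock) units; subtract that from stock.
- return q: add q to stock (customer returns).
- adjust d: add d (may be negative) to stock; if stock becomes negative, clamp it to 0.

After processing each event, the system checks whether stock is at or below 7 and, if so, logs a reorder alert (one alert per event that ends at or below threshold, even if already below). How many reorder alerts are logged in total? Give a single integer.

Answer: 0

Derivation:
Processing events:
Start: stock = 28
  Event 1 (sale 9): sell min(9,28)=9. stock: 28 - 9 = 19. total_sold = 9
  Event 2 (restock 33): 19 + 33 = 52
  Event 3 (sale 2): sell min(2,52)=2. stock: 52 - 2 = 50. total_sold = 11
  Event 4 (restock 23): 50 + 23 = 73
  Event 5 (restock 40): 73 + 40 = 113
  Event 6 (sale 22): sell min(22,113)=22. stock: 113 - 22 = 91. total_sold = 33
  Event 7 (restock 22): 91 + 22 = 113
  Event 8 (sale 4): sell min(4,113)=4. stock: 113 - 4 = 109. total_sold = 37
  Event 9 (sale 4): sell min(4,109)=4. stock: 109 - 4 = 105. total_sold = 41
  Event 10 (sale 24): sell min(24,105)=24. stock: 105 - 24 = 81. total_sold = 65
  Event 11 (sale 4): sell min(4,81)=4. stock: 81 - 4 = 77. total_sold = 69
  Event 12 (sale 16): sell min(16,77)=16. stock: 77 - 16 = 61. total_sold = 85
  Event 13 (return 4): 61 + 4 = 65
  Event 14 (return 7): 65 + 7 = 72
  Event 15 (return 4): 72 + 4 = 76
  Event 16 (sale 13): sell min(13,76)=13. stock: 76 - 13 = 63. total_sold = 98
Final: stock = 63, total_sold = 98

Checking against threshold 7:
  After event 1: stock=19 > 7
  After event 2: stock=52 > 7
  After event 3: stock=50 > 7
  After event 4: stock=73 > 7
  After event 5: stock=113 > 7
  After event 6: stock=91 > 7
  After event 7: stock=113 > 7
  After event 8: stock=109 > 7
  After event 9: stock=105 > 7
  After event 10: stock=81 > 7
  After event 11: stock=77 > 7
  After event 12: stock=61 > 7
  After event 13: stock=65 > 7
  After event 14: stock=72 > 7
  After event 15: stock=76 > 7
  After event 16: stock=63 > 7
Alert events: []. Count = 0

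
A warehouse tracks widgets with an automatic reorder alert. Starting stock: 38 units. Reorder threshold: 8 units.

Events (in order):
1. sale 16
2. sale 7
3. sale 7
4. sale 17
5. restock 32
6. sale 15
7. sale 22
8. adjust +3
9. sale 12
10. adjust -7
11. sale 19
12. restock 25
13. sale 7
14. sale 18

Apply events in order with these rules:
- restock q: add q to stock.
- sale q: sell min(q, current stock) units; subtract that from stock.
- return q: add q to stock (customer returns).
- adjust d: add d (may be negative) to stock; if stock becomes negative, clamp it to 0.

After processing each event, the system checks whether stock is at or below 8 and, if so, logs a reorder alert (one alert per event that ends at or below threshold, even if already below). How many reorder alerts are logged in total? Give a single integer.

Answer: 8

Derivation:
Processing events:
Start: stock = 38
  Event 1 (sale 16): sell min(16,38)=16. stock: 38 - 16 = 22. total_sold = 16
  Event 2 (sale 7): sell min(7,22)=7. stock: 22 - 7 = 15. total_sold = 23
  Event 3 (sale 7): sell min(7,15)=7. stock: 15 - 7 = 8. total_sold = 30
  Event 4 (sale 17): sell min(17,8)=8. stock: 8 - 8 = 0. total_sold = 38
  Event 5 (restock 32): 0 + 32 = 32
  Event 6 (sale 15): sell min(15,32)=15. stock: 32 - 15 = 17. total_sold = 53
  Event 7 (sale 22): sell min(22,17)=17. stock: 17 - 17 = 0. total_sold = 70
  Event 8 (adjust +3): 0 + 3 = 3
  Event 9 (sale 12): sell min(12,3)=3. stock: 3 - 3 = 0. total_sold = 73
  Event 10 (adjust -7): 0 + -7 = 0 (clamped to 0)
  Event 11 (sale 19): sell min(19,0)=0. stock: 0 - 0 = 0. total_sold = 73
  Event 12 (restock 25): 0 + 25 = 25
  Event 13 (sale 7): sell min(7,25)=7. stock: 25 - 7 = 18. total_sold = 80
  Event 14 (sale 18): sell min(18,18)=18. stock: 18 - 18 = 0. total_sold = 98
Final: stock = 0, total_sold = 98

Checking against threshold 8:
  After event 1: stock=22 > 8
  After event 2: stock=15 > 8
  After event 3: stock=8 <= 8 -> ALERT
  After event 4: stock=0 <= 8 -> ALERT
  After event 5: stock=32 > 8
  After event 6: stock=17 > 8
  After event 7: stock=0 <= 8 -> ALERT
  After event 8: stock=3 <= 8 -> ALERT
  After event 9: stock=0 <= 8 -> ALERT
  After event 10: stock=0 <= 8 -> ALERT
  After event 11: stock=0 <= 8 -> ALERT
  After event 12: stock=25 > 8
  After event 13: stock=18 > 8
  After event 14: stock=0 <= 8 -> ALERT
Alert events: [3, 4, 7, 8, 9, 10, 11, 14]. Count = 8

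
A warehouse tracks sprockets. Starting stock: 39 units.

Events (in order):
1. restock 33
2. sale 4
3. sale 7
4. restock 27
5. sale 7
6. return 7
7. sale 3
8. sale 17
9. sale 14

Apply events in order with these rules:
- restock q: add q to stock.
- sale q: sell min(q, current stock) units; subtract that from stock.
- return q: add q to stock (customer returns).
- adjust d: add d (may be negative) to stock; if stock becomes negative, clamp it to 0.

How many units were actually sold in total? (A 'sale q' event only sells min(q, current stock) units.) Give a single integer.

Answer: 52

Derivation:
Processing events:
Start: stock = 39
  Event 1 (restock 33): 39 + 33 = 72
  Event 2 (sale 4): sell min(4,72)=4. stock: 72 - 4 = 68. total_sold = 4
  Event 3 (sale 7): sell min(7,68)=7. stock: 68 - 7 = 61. total_sold = 11
  Event 4 (restock 27): 61 + 27 = 88
  Event 5 (sale 7): sell min(7,88)=7. stock: 88 - 7 = 81. total_sold = 18
  Event 6 (return 7): 81 + 7 = 88
  Event 7 (sale 3): sell min(3,88)=3. stock: 88 - 3 = 85. total_sold = 21
  Event 8 (sale 17): sell min(17,85)=17. stock: 85 - 17 = 68. total_sold = 38
  Event 9 (sale 14): sell min(14,68)=14. stock: 68 - 14 = 54. total_sold = 52
Final: stock = 54, total_sold = 52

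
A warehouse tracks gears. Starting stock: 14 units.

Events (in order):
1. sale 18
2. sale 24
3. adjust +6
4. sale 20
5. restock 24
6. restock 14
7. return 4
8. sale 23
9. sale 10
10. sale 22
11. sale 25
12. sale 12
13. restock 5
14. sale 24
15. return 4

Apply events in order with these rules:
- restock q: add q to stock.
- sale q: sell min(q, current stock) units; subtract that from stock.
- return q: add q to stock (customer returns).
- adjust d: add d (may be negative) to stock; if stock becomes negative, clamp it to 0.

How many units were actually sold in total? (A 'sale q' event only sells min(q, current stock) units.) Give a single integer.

Answer: 67

Derivation:
Processing events:
Start: stock = 14
  Event 1 (sale 18): sell min(18,14)=14. stock: 14 - 14 = 0. total_sold = 14
  Event 2 (sale 24): sell min(24,0)=0. stock: 0 - 0 = 0. total_sold = 14
  Event 3 (adjust +6): 0 + 6 = 6
  Event 4 (sale 20): sell min(20,6)=6. stock: 6 - 6 = 0. total_sold = 20
  Event 5 (restock 24): 0 + 24 = 24
  Event 6 (restock 14): 24 + 14 = 38
  Event 7 (return 4): 38 + 4 = 42
  Event 8 (sale 23): sell min(23,42)=23. stock: 42 - 23 = 19. total_sold = 43
  Event 9 (sale 10): sell min(10,19)=10. stock: 19 - 10 = 9. total_sold = 53
  Event 10 (sale 22): sell min(22,9)=9. stock: 9 - 9 = 0. total_sold = 62
  Event 11 (sale 25): sell min(25,0)=0. stock: 0 - 0 = 0. total_sold = 62
  Event 12 (sale 12): sell min(12,0)=0. stock: 0 - 0 = 0. total_sold = 62
  Event 13 (restock 5): 0 + 5 = 5
  Event 14 (sale 24): sell min(24,5)=5. stock: 5 - 5 = 0. total_sold = 67
  Event 15 (return 4): 0 + 4 = 4
Final: stock = 4, total_sold = 67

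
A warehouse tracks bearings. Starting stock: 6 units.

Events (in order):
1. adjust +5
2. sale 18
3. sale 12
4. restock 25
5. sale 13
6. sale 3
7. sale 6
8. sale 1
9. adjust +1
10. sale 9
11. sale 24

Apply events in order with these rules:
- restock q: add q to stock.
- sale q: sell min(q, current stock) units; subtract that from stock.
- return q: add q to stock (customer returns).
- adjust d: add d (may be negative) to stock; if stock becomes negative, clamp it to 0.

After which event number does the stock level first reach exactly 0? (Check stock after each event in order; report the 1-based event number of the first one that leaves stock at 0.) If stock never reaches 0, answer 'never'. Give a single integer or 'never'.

Processing events:
Start: stock = 6
  Event 1 (adjust +5): 6 + 5 = 11
  Event 2 (sale 18): sell min(18,11)=11. stock: 11 - 11 = 0. total_sold = 11
  Event 3 (sale 12): sell min(12,0)=0. stock: 0 - 0 = 0. total_sold = 11
  Event 4 (restock 25): 0 + 25 = 25
  Event 5 (sale 13): sell min(13,25)=13. stock: 25 - 13 = 12. total_sold = 24
  Event 6 (sale 3): sell min(3,12)=3. stock: 12 - 3 = 9. total_sold = 27
  Event 7 (sale 6): sell min(6,9)=6. stock: 9 - 6 = 3. total_sold = 33
  Event 8 (sale 1): sell min(1,3)=1. stock: 3 - 1 = 2. total_sold = 34
  Event 9 (adjust +1): 2 + 1 = 3
  Event 10 (sale 9): sell min(9,3)=3. stock: 3 - 3 = 0. total_sold = 37
  Event 11 (sale 24): sell min(24,0)=0. stock: 0 - 0 = 0. total_sold = 37
Final: stock = 0, total_sold = 37

First zero at event 2.

Answer: 2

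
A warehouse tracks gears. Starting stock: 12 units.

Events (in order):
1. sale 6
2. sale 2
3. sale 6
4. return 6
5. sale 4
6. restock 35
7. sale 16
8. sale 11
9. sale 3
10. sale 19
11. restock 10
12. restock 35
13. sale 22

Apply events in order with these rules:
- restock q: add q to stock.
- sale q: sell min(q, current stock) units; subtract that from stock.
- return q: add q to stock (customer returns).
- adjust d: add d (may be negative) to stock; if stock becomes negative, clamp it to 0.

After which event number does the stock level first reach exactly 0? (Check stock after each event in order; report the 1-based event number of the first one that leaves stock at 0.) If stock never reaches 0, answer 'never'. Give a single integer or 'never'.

Processing events:
Start: stock = 12
  Event 1 (sale 6): sell min(6,12)=6. stock: 12 - 6 = 6. total_sold = 6
  Event 2 (sale 2): sell min(2,6)=2. stock: 6 - 2 = 4. total_sold = 8
  Event 3 (sale 6): sell min(6,4)=4. stock: 4 - 4 = 0. total_sold = 12
  Event 4 (return 6): 0 + 6 = 6
  Event 5 (sale 4): sell min(4,6)=4. stock: 6 - 4 = 2. total_sold = 16
  Event 6 (restock 35): 2 + 35 = 37
  Event 7 (sale 16): sell min(16,37)=16. stock: 37 - 16 = 21. total_sold = 32
  Event 8 (sale 11): sell min(11,21)=11. stock: 21 - 11 = 10. total_sold = 43
  Event 9 (sale 3): sell min(3,10)=3. stock: 10 - 3 = 7. total_sold = 46
  Event 10 (sale 19): sell min(19,7)=7. stock: 7 - 7 = 0. total_sold = 53
  Event 11 (restock 10): 0 + 10 = 10
  Event 12 (restock 35): 10 + 35 = 45
  Event 13 (sale 22): sell min(22,45)=22. stock: 45 - 22 = 23. total_sold = 75
Final: stock = 23, total_sold = 75

First zero at event 3.

Answer: 3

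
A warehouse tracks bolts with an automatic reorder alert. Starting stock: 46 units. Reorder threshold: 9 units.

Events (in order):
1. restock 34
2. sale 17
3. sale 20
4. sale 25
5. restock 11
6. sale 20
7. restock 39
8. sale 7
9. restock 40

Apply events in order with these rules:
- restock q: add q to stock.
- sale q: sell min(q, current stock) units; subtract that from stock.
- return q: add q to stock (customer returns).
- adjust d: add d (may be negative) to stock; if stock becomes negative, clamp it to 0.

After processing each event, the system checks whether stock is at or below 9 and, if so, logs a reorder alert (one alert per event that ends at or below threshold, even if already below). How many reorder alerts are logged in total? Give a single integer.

Answer: 1

Derivation:
Processing events:
Start: stock = 46
  Event 1 (restock 34): 46 + 34 = 80
  Event 2 (sale 17): sell min(17,80)=17. stock: 80 - 17 = 63. total_sold = 17
  Event 3 (sale 20): sell min(20,63)=20. stock: 63 - 20 = 43. total_sold = 37
  Event 4 (sale 25): sell min(25,43)=25. stock: 43 - 25 = 18. total_sold = 62
  Event 5 (restock 11): 18 + 11 = 29
  Event 6 (sale 20): sell min(20,29)=20. stock: 29 - 20 = 9. total_sold = 82
  Event 7 (restock 39): 9 + 39 = 48
  Event 8 (sale 7): sell min(7,48)=7. stock: 48 - 7 = 41. total_sold = 89
  Event 9 (restock 40): 41 + 40 = 81
Final: stock = 81, total_sold = 89

Checking against threshold 9:
  After event 1: stock=80 > 9
  After event 2: stock=63 > 9
  After event 3: stock=43 > 9
  After event 4: stock=18 > 9
  After event 5: stock=29 > 9
  After event 6: stock=9 <= 9 -> ALERT
  After event 7: stock=48 > 9
  After event 8: stock=41 > 9
  After event 9: stock=81 > 9
Alert events: [6]. Count = 1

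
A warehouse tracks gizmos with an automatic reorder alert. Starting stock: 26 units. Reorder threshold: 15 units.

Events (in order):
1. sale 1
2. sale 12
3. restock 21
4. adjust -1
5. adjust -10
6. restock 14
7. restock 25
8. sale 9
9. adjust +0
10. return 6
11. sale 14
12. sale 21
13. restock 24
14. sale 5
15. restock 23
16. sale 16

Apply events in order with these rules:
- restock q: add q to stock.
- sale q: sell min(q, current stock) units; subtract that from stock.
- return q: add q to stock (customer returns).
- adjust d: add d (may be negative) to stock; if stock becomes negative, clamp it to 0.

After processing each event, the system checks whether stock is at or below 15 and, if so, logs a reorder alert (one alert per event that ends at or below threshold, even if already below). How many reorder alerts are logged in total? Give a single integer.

Answer: 1

Derivation:
Processing events:
Start: stock = 26
  Event 1 (sale 1): sell min(1,26)=1. stock: 26 - 1 = 25. total_sold = 1
  Event 2 (sale 12): sell min(12,25)=12. stock: 25 - 12 = 13. total_sold = 13
  Event 3 (restock 21): 13 + 21 = 34
  Event 4 (adjust -1): 34 + -1 = 33
  Event 5 (adjust -10): 33 + -10 = 23
  Event 6 (restock 14): 23 + 14 = 37
  Event 7 (restock 25): 37 + 25 = 62
  Event 8 (sale 9): sell min(9,62)=9. stock: 62 - 9 = 53. total_sold = 22
  Event 9 (adjust +0): 53 + 0 = 53
  Event 10 (return 6): 53 + 6 = 59
  Event 11 (sale 14): sell min(14,59)=14. stock: 59 - 14 = 45. total_sold = 36
  Event 12 (sale 21): sell min(21,45)=21. stock: 45 - 21 = 24. total_sold = 57
  Event 13 (restock 24): 24 + 24 = 48
  Event 14 (sale 5): sell min(5,48)=5. stock: 48 - 5 = 43. total_sold = 62
  Event 15 (restock 23): 43 + 23 = 66
  Event 16 (sale 16): sell min(16,66)=16. stock: 66 - 16 = 50. total_sold = 78
Final: stock = 50, total_sold = 78

Checking against threshold 15:
  After event 1: stock=25 > 15
  After event 2: stock=13 <= 15 -> ALERT
  After event 3: stock=34 > 15
  After event 4: stock=33 > 15
  After event 5: stock=23 > 15
  After event 6: stock=37 > 15
  After event 7: stock=62 > 15
  After event 8: stock=53 > 15
  After event 9: stock=53 > 15
  After event 10: stock=59 > 15
  After event 11: stock=45 > 15
  After event 12: stock=24 > 15
  After event 13: stock=48 > 15
  After event 14: stock=43 > 15
  After event 15: stock=66 > 15
  After event 16: stock=50 > 15
Alert events: [2]. Count = 1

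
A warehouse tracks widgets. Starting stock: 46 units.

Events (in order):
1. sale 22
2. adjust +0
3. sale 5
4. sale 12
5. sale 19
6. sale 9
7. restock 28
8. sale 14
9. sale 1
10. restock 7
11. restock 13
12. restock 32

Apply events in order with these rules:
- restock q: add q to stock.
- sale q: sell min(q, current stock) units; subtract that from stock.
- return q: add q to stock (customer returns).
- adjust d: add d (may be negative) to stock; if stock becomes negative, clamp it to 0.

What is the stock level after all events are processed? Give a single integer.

Processing events:
Start: stock = 46
  Event 1 (sale 22): sell min(22,46)=22. stock: 46 - 22 = 24. total_sold = 22
  Event 2 (adjust +0): 24 + 0 = 24
  Event 3 (sale 5): sell min(5,24)=5. stock: 24 - 5 = 19. total_sold = 27
  Event 4 (sale 12): sell min(12,19)=12. stock: 19 - 12 = 7. total_sold = 39
  Event 5 (sale 19): sell min(19,7)=7. stock: 7 - 7 = 0. total_sold = 46
  Event 6 (sale 9): sell min(9,0)=0. stock: 0 - 0 = 0. total_sold = 46
  Event 7 (restock 28): 0 + 28 = 28
  Event 8 (sale 14): sell min(14,28)=14. stock: 28 - 14 = 14. total_sold = 60
  Event 9 (sale 1): sell min(1,14)=1. stock: 14 - 1 = 13. total_sold = 61
  Event 10 (restock 7): 13 + 7 = 20
  Event 11 (restock 13): 20 + 13 = 33
  Event 12 (restock 32): 33 + 32 = 65
Final: stock = 65, total_sold = 61

Answer: 65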